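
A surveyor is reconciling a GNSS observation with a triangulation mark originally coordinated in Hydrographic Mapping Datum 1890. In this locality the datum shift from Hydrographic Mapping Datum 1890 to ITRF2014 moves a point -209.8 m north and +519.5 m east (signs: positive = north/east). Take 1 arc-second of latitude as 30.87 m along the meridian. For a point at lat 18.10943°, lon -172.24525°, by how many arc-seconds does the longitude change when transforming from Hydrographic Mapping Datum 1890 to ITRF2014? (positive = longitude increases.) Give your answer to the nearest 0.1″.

At latitude 18.10943°, cos φ = 0.950465.
1″ of longitude at this latitude = 30.87 × cos φ = 29.3408 m, so Δλ = 519.5 / 29.3408 = 17.706″.

Δλ = 17.7″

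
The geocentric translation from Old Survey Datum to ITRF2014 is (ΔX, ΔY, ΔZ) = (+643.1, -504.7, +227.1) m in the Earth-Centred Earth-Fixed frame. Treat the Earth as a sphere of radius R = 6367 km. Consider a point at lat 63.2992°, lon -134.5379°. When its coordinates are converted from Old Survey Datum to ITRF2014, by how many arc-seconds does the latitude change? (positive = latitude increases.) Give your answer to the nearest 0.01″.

Δφ = 5.95″

sin φ = 0.893365, cos φ = 0.449331, sin λ = -0.712787, cos λ = -0.701381.
North component: ΔN = −sin φ cos λ·ΔX − sin φ sin λ·ΔY + cos φ·ΔZ = −(0.893365)(-0.701381)(643.1) − (0.893365)(-0.712787)(-504.7) + (0.449331)(227.1) = 183.62 m.
1° of latitude spans πR/180 = 111125 m, so Δφ = 183.62 / 111125 × 3600 = 5.949″.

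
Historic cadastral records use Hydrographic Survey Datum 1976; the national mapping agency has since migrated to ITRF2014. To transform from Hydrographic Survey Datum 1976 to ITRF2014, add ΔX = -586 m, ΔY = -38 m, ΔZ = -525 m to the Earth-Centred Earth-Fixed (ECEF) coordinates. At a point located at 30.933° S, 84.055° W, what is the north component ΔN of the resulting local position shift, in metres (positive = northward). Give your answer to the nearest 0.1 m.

ΔN = -462.1 m

At φ = -30.933°, λ = -84.055°: sin φ = -0.514035, cos φ = 0.857769, sin λ = -0.994622, cos λ = 0.103574.
ΔN = −sin φ cos λ·ΔX − sin φ sin λ·ΔY + cos φ·ΔZ = −(-0.514035)(0.103574)(-586) − (-0.514035)(-0.994622)(-38) + (0.857769)(-525) = -462.10 m.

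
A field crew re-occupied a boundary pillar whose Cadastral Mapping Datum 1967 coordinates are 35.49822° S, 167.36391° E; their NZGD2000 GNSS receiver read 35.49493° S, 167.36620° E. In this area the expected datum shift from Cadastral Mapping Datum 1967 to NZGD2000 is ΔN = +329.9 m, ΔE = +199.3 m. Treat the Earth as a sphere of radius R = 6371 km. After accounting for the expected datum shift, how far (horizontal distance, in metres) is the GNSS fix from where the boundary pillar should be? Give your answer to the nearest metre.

Observed coordinate differences: Δφ = +0.00329°, Δλ = +0.00229°.
Converting to metres (1° lat = 111195 m, cos φ = 0.814134): observed ΔN = 365.8 m, observed ΔE = 207.3 m.
Subtracting the expected shift leaves a residual of 365.8 − (329.9) = 35.9 m north and 207.3 − (199.3) = 8.0 m east.
Residual distance = √(35.9² + 8.0²) = 36.8 m.

37 m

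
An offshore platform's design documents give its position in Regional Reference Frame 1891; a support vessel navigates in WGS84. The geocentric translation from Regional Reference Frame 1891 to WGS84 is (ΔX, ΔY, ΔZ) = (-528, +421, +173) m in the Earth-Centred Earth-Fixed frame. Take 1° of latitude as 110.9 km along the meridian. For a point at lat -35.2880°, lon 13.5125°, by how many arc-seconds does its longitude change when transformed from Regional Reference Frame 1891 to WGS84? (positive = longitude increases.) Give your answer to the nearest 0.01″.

Δλ = 21.19″

sin φ = -0.577687, cos φ = 0.816259, sin λ = 0.233657, cos λ = 0.972319.
East component: ΔE = −sin λ·ΔX + cos λ·ΔY = −(0.233657)(-528) + (0.972319)(421) = 532.72 m.
1° of latitude spans 110900 m; at latitude φ, 1° of longitude spans that × cos φ = 90523.1 m, so Δλ = 532.72 / 90523.1 × 3600 = 21.186″.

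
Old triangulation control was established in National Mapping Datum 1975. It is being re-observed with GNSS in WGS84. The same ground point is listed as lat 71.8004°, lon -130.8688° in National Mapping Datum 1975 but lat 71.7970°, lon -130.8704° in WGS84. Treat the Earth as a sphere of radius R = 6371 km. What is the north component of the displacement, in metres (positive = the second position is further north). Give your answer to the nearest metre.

Δφ = 71.7970° − 71.8004° = -0.0034°; Δλ = -130.8704° − -130.8688° = -0.0016°.
1° along a meridian = πR/180 = 111195 m.
ΔN = Δφ × 111195 = -378.1 m; ΔE = Δλ × 111195 × cos(71.8004°) = -0.0016 × 111195 × 0.312328 = -55.6 m.

ΔN = -378 m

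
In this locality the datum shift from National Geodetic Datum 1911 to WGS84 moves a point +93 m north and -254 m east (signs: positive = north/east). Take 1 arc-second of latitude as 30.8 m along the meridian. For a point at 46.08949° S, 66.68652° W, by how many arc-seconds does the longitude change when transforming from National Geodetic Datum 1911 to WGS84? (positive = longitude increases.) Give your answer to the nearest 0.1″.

Δλ = -11.9″

At latitude -46.08949°, cos φ = 0.693534.
1″ of longitude at this latitude = 30.80 × cos φ = 21.3608 m, so Δλ = -254.0 / 21.3608 = -11.891″.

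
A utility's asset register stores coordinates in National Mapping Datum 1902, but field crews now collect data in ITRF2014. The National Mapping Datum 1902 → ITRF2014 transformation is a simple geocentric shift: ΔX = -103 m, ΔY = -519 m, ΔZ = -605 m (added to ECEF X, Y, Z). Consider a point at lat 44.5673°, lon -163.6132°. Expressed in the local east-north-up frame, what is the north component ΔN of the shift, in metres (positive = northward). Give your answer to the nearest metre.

The local north axis is (−sin φ cos λ, −sin φ sin λ, cos φ), giving ΔN = -69.344 − 102.750 − 431.018 = -603.11 m.

ΔN = -603 m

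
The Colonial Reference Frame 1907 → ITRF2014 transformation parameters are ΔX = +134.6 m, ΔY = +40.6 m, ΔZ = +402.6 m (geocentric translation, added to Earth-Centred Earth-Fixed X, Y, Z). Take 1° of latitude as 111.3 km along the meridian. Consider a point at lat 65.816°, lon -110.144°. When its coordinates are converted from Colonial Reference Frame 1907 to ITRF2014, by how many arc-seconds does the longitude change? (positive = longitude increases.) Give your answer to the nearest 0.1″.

Δλ = 8.9″

sin φ = 0.912235, cos φ = 0.409668, sin λ = -0.938830, cos λ = -0.344381.
East component: ΔE = −sin λ·ΔX + cos λ·ΔY = −(-0.938830)(134.6) + (-0.344381)(40.6) = 112.38 m.
1° of latitude spans 111300 m; at latitude φ, 1° of longitude spans that × cos φ = 45596.1 m, so Δλ = 112.38 / 45596.1 × 3600 = 8.873″.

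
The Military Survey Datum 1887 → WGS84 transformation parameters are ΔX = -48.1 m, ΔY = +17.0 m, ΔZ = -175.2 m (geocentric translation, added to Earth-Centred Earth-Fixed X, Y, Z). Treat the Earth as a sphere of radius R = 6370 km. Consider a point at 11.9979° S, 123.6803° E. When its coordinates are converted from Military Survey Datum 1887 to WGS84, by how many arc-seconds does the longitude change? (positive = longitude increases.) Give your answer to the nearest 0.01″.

Δλ = 1.01″

sin φ = -0.207876, cos φ = 0.978155, sin λ = 0.832145, cos λ = -0.554558.
East component: ΔE = −sin λ·ΔX + cos λ·ΔY = −(0.832145)(-48.1) + (-0.554558)(17.0) = 30.60 m.
1° of latitude spans πR/180 = 111177 m; at latitude φ, 1° of longitude spans that × cos φ = 108748.8 m, so Δλ = 30.60 / 108748.8 × 3600 = 1.013″.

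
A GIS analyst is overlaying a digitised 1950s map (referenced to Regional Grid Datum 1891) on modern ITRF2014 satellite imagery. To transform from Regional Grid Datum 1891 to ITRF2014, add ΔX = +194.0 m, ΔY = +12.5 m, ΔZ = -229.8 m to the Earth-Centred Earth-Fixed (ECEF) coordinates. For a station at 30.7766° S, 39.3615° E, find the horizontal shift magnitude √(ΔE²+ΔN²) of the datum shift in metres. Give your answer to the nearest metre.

The local east axis at (φ, λ) is (−sin λ, cos λ, 0), so ΔE = −sin(39.3615°)·194.0 + cos(39.3615°)·12.5 = -113.37 m.
The local north axis is (−sin φ cos λ, −sin φ sin λ, cos φ), giving ΔN = 76.750 + 4.057 − 197.437 = -116.63 m.
Horizontal magnitude = √(ΔE² + ΔN²) = √((-113.37)² + (-116.63)²) = 162.65 m.

163 m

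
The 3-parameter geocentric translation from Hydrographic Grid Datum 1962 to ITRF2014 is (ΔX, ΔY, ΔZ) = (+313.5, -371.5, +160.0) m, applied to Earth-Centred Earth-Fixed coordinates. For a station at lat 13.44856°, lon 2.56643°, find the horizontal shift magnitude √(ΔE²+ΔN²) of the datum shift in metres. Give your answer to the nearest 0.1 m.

394.8 m

At φ = 13.44856°, λ = 2.56643°: sin φ = 0.232572, cos φ = 0.972579, sin λ = 0.044778, cos λ = 0.998997.
ΔE = −sin λ·ΔX + cos λ·ΔY = −(0.044778)·(313.5) + (0.998997)·(-371.5) = -385.17 m.
ΔN = −sin φ cos λ·ΔX − sin φ sin λ·ΔY + cos φ·ΔZ = −(0.232572)(0.998997)(313.5) − (0.232572)(0.044778)(-371.5) + (0.972579)(160.0) = 86.64 m.
Horizontal magnitude = √(ΔE² + ΔN²) = √((-385.17)² + 86.64²) = 394.79 m.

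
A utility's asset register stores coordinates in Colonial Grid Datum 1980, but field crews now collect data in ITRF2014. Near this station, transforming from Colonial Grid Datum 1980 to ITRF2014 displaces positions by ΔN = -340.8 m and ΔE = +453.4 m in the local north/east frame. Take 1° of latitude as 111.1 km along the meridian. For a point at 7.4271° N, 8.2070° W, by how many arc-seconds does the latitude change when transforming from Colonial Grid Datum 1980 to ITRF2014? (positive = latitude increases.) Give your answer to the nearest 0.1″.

1° of latitude = 111.1 km, so Δφ = -340.8 / 111100 = -0.0030675° = -11.043″.

Δφ = -11.0″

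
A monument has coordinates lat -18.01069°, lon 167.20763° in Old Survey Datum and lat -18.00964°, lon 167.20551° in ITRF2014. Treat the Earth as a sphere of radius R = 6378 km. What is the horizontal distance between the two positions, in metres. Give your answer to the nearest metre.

Δφ = -18.00964° − -18.01069° = +0.00105°; Δλ = 167.20551° − 167.20763° = -0.00212°.
1° along a meridian = πR/180 = 111317 m.
ΔN = Δφ × 111317 = 116.9 m; ΔE = Δλ × 111317 × cos(-18.01069°) = -0.00212 × 111317 × 0.950999 = -224.4 m.
Distance = √(ΔE² + ΔN²) = √((-224.4)² + 116.9²) = 253.0 m.

253 m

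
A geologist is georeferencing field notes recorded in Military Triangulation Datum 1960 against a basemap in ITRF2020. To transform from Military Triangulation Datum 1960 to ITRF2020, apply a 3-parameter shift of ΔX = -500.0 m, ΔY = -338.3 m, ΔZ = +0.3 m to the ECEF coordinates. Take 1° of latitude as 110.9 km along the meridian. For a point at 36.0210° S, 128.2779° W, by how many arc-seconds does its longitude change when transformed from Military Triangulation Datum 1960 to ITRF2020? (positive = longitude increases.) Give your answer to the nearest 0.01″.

sin φ = -0.588082, cos φ = 0.808802, sin λ = -0.785015, cos λ = -0.619476.
East component: ΔE = −sin λ·ΔX + cos λ·ΔY = −(-0.785015)(-500.0) + (-0.619476)(-338.3) = -182.94 m.
1° of latitude spans 110900 m; at latitude φ, 1° of longitude spans that × cos φ = 89696.1 m, so Δλ = -182.94 / 89696.1 × 3600 = -7.342″.

Δλ = -7.34″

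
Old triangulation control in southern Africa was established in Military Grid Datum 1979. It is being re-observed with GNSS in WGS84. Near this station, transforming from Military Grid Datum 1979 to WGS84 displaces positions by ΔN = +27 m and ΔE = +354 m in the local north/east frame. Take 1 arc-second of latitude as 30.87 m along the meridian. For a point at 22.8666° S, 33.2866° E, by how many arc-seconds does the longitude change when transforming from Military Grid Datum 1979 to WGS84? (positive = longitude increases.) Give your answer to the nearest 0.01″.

Δλ = 12.45″

At latitude -22.8666°, cos φ = 0.921412.
1″ of longitude at this latitude = 30.87 × cos φ = 28.4440 m, so Δλ = 354.0 / 28.4440 = 12.446″.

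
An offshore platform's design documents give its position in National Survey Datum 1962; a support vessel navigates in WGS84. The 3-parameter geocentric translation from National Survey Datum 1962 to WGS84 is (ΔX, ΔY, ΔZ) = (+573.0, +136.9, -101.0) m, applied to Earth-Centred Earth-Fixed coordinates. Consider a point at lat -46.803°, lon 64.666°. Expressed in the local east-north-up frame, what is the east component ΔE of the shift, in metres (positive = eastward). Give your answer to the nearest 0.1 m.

ΔE = -459.3 m

At φ = -46.803°, λ = 64.666°: sin φ = -0.729004, cos φ = 0.684509, sin λ = 0.903829, cos λ = 0.427894.
ΔE = −sin λ·ΔX + cos λ·ΔY = −(0.903829)·(573.0) + (0.427894)·(136.9) = -459.32 m.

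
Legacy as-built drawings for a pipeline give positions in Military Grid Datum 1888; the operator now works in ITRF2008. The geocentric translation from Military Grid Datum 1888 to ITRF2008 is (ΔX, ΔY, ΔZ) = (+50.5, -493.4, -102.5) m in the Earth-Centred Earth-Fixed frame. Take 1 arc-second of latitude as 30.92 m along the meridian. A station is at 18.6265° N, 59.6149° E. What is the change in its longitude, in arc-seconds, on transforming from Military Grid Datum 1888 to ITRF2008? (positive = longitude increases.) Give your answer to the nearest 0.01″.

Δλ = -10.00″

sin φ = 0.319398, cos φ = 0.947621, sin λ = 0.862645, cos λ = 0.505809.
East component: ΔE = −sin λ·ΔX + cos λ·ΔY = −(0.862645)(50.5) + (0.505809)(-493.4) = -293.13 m.
1° of latitude spans 3600 × 30.92 = 111312 m; at latitude φ, 1° of longitude spans that × cos φ = 105481.6 m, so Δλ = -293.13 / 105481.6 × 3600 = -10.004″.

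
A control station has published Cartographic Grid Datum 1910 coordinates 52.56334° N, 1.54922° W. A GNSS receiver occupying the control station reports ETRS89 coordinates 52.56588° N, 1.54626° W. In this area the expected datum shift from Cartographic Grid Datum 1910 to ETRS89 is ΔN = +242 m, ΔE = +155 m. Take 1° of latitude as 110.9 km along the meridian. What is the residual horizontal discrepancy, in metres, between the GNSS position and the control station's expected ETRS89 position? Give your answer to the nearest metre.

60 m

Observed coordinate differences: Δφ = +0.00254°, Δλ = +0.00296°.
Converting to metres (1° lat = 110900 m, cos φ = 0.607884): observed ΔN = 281.7 m, observed ΔE = 199.5 m.
Subtracting the expected shift leaves a residual of 281.7 − (242) = 39.7 m north and 199.5 − (155) = 44.5 m east.
Residual distance = √(39.7² + 44.5²) = 59.7 m.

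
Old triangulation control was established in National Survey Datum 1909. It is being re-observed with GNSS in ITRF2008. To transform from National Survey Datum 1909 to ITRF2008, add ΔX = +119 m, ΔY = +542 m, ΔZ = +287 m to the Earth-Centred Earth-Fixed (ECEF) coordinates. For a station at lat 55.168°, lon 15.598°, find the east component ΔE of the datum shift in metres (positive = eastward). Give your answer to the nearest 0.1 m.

At φ = 55.168°, λ = 15.598°: sin φ = 0.820830, cos φ = 0.571172, sin λ = 0.268886, cos λ = 0.963172.
ΔE = −sin λ·ΔX + cos λ·ΔY = −(0.268886)·(119) + (0.963172)·(542) = 490.04 m.

ΔE = 490.0 m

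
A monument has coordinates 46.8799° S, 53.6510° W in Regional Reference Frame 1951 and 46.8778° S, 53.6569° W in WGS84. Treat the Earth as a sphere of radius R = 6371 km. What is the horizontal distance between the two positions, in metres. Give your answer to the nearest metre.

506 m

Δφ = -46.8778° − -46.8799° = +0.0021°; Δλ = -53.6569° − -53.6510° = -0.0059°.
1° along a meridian = πR/180 = 111195 m.
ΔN = Δφ × 111195 = 233.5 m; ΔE = Δλ × 111195 × cos(-46.8799°) = -0.0059 × 111195 × 0.683530 = -448.4 m.
Distance = √(ΔE² + ΔN²) = √((-448.4)² + 233.5²) = 505.6 m.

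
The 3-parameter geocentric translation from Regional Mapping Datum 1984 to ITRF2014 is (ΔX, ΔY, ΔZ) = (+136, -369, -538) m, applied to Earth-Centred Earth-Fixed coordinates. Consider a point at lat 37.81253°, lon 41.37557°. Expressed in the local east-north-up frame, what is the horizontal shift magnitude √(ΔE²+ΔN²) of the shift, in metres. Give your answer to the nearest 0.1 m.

At φ = 37.81253°, λ = 41.37557°: sin φ = 0.613080, cos φ = 0.790021, sin λ = 0.660992, cos λ = 0.750393.
ΔE = −sin λ·ΔX + cos λ·ΔY = −(0.660992)·(136) + (0.750393)·(-369) = -366.79 m.
ΔN = −sin φ cos λ·ΔX − sin φ sin λ·ΔY + cos φ·ΔZ = −(0.613080)(0.750393)(136) − (0.613080)(0.660992)(-369) + (0.790021)(-538) = -338.06 m.
Horizontal magnitude = √(ΔE² + ΔN²) = √((-366.79)² + (-338.06)²) = 498.82 m.

498.8 m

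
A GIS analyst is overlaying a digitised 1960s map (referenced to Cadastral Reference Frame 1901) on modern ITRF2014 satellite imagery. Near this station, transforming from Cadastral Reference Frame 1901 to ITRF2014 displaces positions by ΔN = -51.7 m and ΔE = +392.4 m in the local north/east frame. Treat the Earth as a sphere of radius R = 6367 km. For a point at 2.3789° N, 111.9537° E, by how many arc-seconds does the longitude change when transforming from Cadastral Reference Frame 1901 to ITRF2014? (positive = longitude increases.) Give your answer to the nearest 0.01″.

At latitude 2.3789°, cos φ = 0.999138.
One radian of longitude at latitude φ spans R cos φ, so Δλ = ΔE / (R cos φ) = 392.4 / (6367000 × 0.999138) = 6.1683e-05 rad = 12.723″.

Δλ = 12.72″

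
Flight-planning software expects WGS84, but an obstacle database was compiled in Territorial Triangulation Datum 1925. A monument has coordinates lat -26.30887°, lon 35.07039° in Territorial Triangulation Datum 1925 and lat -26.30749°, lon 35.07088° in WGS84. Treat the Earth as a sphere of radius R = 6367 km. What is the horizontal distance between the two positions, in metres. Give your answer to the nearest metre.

161 m

Δφ = -26.30749° − -26.30887° = +0.00138°; Δλ = 35.07088° − 35.07039° = +0.00049°.
1° along a meridian = πR/180 = 111125 m.
ΔN = Δφ × 111125 = 153.4 m; ΔE = Δλ × 111125 × cos(-26.30887°) = +0.00049 × 111125 × 0.896418 = 48.8 m.
Distance = √(ΔE² + ΔN²) = √(48.8² + 153.4²) = 160.9 m.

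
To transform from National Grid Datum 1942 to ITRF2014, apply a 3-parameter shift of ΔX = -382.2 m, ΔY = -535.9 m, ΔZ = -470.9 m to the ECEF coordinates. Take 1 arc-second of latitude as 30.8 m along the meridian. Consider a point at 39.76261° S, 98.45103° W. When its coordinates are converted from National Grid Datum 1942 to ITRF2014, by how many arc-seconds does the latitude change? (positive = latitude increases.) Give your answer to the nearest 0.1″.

Δφ = 0.4″

sin φ = -0.639608, cos φ = 0.768701, sin λ = -0.989142, cos λ = -0.146964.
North component: ΔN = −sin φ cos λ·ΔX − sin φ sin λ·ΔY + cos φ·ΔZ = −(-0.639608)(-0.146964)(-382.2) − (-0.639608)(-0.989142)(-535.9) + (0.768701)(-470.9) = 12.99 m.
1° of latitude spans 3600 × 30.80 = 110880 m, so Δφ = 12.99 / 110880 × 3600 = 0.422″.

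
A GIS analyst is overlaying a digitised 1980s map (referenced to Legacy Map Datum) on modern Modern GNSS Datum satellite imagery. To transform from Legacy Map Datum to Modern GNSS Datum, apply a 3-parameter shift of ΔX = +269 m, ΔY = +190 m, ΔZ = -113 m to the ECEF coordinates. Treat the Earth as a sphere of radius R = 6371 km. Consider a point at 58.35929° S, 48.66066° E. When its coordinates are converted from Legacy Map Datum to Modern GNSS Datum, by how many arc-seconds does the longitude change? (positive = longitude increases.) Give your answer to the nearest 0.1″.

sin φ = -0.851354, cos φ = 0.524591, sin λ = 0.750811, cos λ = 0.660517.
East component: ΔE = −sin λ·ΔX + cos λ·ΔY = −(0.750811)(269) + (0.660517)(190) = -76.47 m.
1° of latitude spans πR/180 = 111195 m; at latitude φ, 1° of longitude spans that × cos φ = 58331.9 m, so Δλ = -76.47 / 58331.9 × 3600 = -4.719″.

Δλ = -4.7″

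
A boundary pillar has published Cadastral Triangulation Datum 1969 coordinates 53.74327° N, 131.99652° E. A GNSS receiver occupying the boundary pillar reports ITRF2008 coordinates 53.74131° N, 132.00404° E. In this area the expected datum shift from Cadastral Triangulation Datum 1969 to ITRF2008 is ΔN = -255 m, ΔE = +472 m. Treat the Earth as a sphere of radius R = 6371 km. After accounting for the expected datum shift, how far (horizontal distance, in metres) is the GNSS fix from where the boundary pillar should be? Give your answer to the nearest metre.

Observed coordinate differences: Δφ = -0.00196°, Δλ = +0.00752°.
Converting to metres (1° lat = 111195 m, cos φ = 0.591404): observed ΔN = -217.9 m, observed ΔE = 494.5 m.
Subtracting the expected shift leaves a residual of -217.9 − (-255) = 37.1 m north and 494.5 − (472) = 22.5 m east.
Residual distance = √(37.1² + 22.5²) = 43.4 m.

43 m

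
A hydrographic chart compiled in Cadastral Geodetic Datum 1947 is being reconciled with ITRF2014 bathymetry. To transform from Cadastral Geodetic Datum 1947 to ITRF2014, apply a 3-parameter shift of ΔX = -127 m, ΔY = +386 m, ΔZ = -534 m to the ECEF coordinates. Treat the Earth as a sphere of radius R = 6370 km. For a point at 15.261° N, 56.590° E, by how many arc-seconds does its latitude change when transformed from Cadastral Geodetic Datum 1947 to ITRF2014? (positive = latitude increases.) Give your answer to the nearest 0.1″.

Δφ = -18.8″

sin φ = 0.263216, cos φ = 0.964737, sin λ = 0.834752, cos λ = 0.550626.
North component: ΔN = −sin φ cos λ·ΔX − sin φ sin λ·ΔY + cos φ·ΔZ = −(0.263216)(0.550626)(-127) − (0.263216)(0.834752)(386) + (0.964737)(-534) = -581.57 m.
1° of latitude spans πR/180 = 111177 m, so Δφ = -581.57 / 111177 × 3600 = -18.832″.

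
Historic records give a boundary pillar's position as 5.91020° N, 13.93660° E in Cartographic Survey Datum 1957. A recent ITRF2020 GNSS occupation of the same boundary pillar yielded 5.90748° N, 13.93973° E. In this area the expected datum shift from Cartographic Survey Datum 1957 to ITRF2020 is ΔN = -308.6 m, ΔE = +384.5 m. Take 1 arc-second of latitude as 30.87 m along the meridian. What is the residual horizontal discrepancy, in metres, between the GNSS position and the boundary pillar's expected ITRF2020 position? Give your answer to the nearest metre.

Observed coordinate differences: Δφ = -0.00272°, Δλ = +0.00313°.
Converting to metres (1° lat = 111132 m, cos φ = 0.994685): observed ΔN = -302.3 m, observed ΔE = 346.0 m.
Subtracting the expected shift leaves a residual of -302.3 − (-308.6) = 6.3 m north and 346.0 − (384.5) = -38.5 m east.
Residual distance = √(6.3² + (-38.5)²) = 39.0 m.

39 m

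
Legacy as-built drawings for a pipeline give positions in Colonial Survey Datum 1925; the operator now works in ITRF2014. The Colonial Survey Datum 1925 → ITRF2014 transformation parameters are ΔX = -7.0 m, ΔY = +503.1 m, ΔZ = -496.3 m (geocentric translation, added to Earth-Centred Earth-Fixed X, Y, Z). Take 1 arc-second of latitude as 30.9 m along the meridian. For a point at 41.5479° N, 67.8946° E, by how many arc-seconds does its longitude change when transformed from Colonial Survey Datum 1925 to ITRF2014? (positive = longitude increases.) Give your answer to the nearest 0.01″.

Δλ = 8.47″

sin φ = 0.663246, cos φ = 0.748402, sin λ = 0.926493, cos λ = 0.376312.
East component: ΔE = −sin λ·ΔX + cos λ·ΔY = −(0.926493)(-7.0) + (0.376312)(503.1) = 195.81 m.
1° of latitude spans 3600 × 30.90 = 111240 m; at latitude φ, 1° of longitude spans that × cos φ = 83252.2 m, so Δλ = 195.81 / 83252.2 × 3600 = 8.467″.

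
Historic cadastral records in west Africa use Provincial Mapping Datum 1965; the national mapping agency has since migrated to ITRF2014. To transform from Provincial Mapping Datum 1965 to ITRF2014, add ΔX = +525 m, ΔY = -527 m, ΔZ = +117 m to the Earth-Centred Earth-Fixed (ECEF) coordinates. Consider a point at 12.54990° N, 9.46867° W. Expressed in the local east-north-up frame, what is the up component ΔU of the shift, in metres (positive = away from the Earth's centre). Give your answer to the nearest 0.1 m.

At φ = 12.54990°, λ = -9.46867°: sin φ = 0.217290, cos φ = 0.976107, sin λ = -0.164508, cos λ = 0.986376.
ΔU = cos φ cos λ·ΔX + cos φ sin λ·ΔY + sin φ·ΔZ = (0.976107)(0.986376)(525) + (0.976107)(-0.164508)(-527) + (0.217290)(117) = 615.52 m.

ΔU = 615.5 m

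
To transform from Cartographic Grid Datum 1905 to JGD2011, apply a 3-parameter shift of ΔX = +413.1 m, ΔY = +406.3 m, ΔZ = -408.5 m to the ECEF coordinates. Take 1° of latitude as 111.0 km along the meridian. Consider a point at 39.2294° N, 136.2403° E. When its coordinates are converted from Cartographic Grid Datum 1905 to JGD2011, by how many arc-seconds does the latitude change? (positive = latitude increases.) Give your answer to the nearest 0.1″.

sin φ = 0.632427, cos φ = 0.774620, sin λ = 0.691635, cos λ = -0.722247.
North component: ΔN = −sin φ cos λ·ΔX − sin φ sin λ·ΔY + cos φ·ΔZ = −(0.632427)(-0.722247)(413.1) − (0.632427)(0.691635)(406.3) + (0.774620)(-408.5) = -305.46 m.
1° of latitude spans 111000 m, so Δφ = -305.46 / 111000 × 3600 = -9.907″.

Δφ = -9.9″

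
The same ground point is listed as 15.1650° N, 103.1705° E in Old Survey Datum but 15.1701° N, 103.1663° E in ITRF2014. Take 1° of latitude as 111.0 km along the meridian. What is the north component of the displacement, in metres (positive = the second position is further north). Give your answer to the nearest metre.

Δφ = 15.1701° − 15.1650° = +0.0051°; Δλ = 103.1663° − 103.1705° = -0.0042°.
ΔN = Δφ × 111000 = 566.1 m; ΔE = Δλ × 111000 × cos(15.1650°) = -0.0042 × 111000 × 0.965176 = -450.0 m.

ΔN = 566 m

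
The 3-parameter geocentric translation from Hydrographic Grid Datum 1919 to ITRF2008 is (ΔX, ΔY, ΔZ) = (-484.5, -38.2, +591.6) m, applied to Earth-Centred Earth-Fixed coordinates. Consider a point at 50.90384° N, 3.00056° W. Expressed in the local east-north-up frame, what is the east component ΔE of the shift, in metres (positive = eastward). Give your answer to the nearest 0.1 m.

The local east axis at (φ, λ) is (−sin λ, cos λ, 0), so ΔE = −sin(-3.00056°)·(-484.5) + cos(-3.00056°)·(-38.2) = -63.51 m.

ΔE = -63.5 m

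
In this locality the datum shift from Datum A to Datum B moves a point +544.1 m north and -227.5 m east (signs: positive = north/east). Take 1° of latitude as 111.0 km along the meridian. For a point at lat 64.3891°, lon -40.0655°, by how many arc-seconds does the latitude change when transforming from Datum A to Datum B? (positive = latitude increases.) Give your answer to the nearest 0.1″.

Δφ = 17.6″

1° of latitude = 111.0 km, so Δφ = 544.1 / 111000 = 0.0049018° = 17.646″.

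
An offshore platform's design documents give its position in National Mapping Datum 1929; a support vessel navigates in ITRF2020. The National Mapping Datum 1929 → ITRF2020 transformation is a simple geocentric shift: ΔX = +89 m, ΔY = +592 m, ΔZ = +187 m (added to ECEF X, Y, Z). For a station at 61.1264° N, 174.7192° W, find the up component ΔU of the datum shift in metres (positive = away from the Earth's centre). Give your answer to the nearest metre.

ΔU = 95 m

At φ = 61.1264°, λ = -174.7192°: sin φ = 0.875687, cos φ = 0.482879, sin λ = -0.092037, cos λ = -0.995756.
ΔU = cos φ cos λ·ΔX + cos φ sin λ·ΔY + sin φ·ΔZ = (0.482879)(-0.995756)(89) + (0.482879)(-0.092037)(592) + (0.875687)(187) = 94.65 m.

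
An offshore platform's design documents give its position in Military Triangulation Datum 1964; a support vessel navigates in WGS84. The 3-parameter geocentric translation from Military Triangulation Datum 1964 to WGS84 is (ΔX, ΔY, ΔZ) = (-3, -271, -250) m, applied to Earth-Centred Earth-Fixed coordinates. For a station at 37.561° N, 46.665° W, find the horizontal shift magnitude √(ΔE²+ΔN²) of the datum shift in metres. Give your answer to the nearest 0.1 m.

At φ = 37.561°, λ = -46.665°: sin φ = 0.609606, cos φ = 0.792705, sin λ = -0.727354, cos λ = 0.686263.
ΔE = −sin λ·ΔX + cos λ·ΔY = −(-0.727354)·(-3) + (0.686263)·(-271) = -188.16 m.
ΔN = −sin φ cos λ·ΔX − sin φ sin λ·ΔY + cos φ·ΔZ = −(0.609606)(0.686263)(-3) − (0.609606)(-0.727354)(-271) + (0.792705)(-250) = -317.08 m.
Horizontal magnitude = √(ΔE² + ΔN²) = √((-188.16)² + (-317.08)²) = 368.71 m.

368.7 m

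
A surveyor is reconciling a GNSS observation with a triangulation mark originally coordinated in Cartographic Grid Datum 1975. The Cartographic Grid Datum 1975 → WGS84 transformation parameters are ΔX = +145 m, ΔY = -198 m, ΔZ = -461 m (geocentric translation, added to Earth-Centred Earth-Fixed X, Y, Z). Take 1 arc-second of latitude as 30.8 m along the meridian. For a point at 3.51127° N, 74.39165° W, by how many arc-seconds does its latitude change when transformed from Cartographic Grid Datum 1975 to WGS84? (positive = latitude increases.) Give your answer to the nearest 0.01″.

sin φ = 0.061245, cos φ = 0.998123, sin λ = -0.963123, cos λ = 0.269060.
North component: ΔN = −sin φ cos λ·ΔX − sin φ sin λ·ΔY + cos φ·ΔZ = −(0.061245)(0.269060)(145) − (0.061245)(-0.963123)(-198) + (0.998123)(-461) = -474.20 m.
1° of latitude spans 3600 × 30.80 = 110880 m, so Δφ = -474.20 / 110880 × 3600 = -15.396″.

Δφ = -15.40″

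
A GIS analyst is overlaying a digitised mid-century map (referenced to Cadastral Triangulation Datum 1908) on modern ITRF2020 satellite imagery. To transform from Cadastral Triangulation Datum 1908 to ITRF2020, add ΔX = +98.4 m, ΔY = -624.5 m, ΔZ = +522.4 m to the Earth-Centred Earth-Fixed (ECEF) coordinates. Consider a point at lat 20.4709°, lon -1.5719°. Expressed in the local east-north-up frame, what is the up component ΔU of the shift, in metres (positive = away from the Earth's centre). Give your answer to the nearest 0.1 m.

The local up (radial) axis is (cos φ cos λ, cos φ sin λ, sin φ), giving ΔU = 92.151 + 16.049 + 182.700 = 290.90 m.

ΔU = 290.9 m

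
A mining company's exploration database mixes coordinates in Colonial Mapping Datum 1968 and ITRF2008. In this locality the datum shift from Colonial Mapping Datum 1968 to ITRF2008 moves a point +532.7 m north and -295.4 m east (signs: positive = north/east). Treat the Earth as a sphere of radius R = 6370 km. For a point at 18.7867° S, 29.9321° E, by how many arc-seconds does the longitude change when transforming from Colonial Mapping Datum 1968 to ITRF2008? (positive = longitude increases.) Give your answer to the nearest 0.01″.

At latitude -18.7867°, cos φ = 0.946724.
One radian of longitude at latitude φ spans R cos φ, so Δλ = ΔE / (R cos φ) = -295.4 / (6370000 × 0.946724) = -4.8983e-05 rad = -10.104″.

Δλ = -10.10″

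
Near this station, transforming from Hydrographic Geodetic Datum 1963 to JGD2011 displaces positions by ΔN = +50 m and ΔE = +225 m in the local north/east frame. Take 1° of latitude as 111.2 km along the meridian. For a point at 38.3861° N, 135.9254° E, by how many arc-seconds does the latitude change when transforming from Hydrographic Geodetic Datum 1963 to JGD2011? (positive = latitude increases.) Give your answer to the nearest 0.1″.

1° of latitude = 111.2 km, so Δφ = 50.0 / 111200 = 0.0004496° = 1.619″.

Δφ = 1.6″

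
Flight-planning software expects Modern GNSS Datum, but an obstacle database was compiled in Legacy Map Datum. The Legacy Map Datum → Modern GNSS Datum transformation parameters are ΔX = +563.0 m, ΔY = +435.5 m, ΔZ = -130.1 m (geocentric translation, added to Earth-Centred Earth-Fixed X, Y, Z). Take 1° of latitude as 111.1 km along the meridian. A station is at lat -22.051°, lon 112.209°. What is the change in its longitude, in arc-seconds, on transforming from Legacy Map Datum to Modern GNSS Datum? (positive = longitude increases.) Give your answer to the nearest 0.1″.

sin φ = -0.375432, cos φ = 0.926850, sin λ = 0.925811, cos λ = -0.377986.
East component: ΔE = −sin λ·ΔX + cos λ·ΔY = −(0.925811)(563.0) + (-0.377986)(435.5) = -685.84 m.
1° of latitude spans 111100 m; at latitude φ, 1° of longitude spans that × cos φ = 102973.0 m, so Δλ = -685.84 / 102973.0 × 3600 = -23.978″.

Δλ = -24.0″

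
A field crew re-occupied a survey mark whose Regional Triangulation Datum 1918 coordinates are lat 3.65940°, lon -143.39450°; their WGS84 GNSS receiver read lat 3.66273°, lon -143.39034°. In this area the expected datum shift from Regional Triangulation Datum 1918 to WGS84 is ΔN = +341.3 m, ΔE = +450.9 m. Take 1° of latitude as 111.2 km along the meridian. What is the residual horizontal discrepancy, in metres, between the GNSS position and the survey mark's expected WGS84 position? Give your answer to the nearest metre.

31 m

Observed coordinate differences: Δφ = +0.00333°, Δλ = +0.00416°.
Converting to metres (1° lat = 111200 m, cos φ = 0.997961): observed ΔN = 370.3 m, observed ΔE = 461.6 m.
Subtracting the expected shift leaves a residual of 370.3 − (341.3) = 29.0 m north and 461.6 − (450.9) = 10.7 m east.
Residual distance = √(29.0² + 10.7²) = 30.9 m.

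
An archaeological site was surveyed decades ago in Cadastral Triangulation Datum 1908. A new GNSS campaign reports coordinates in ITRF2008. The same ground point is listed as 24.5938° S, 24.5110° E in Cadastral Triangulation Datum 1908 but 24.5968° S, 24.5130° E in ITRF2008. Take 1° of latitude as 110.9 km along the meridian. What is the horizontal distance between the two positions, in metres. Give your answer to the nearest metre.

389 m

Δφ = -24.5968° − -24.5938° = -0.0030°; Δλ = 24.5130° − 24.5110° = +0.0020°.
ΔN = Δφ × 110900 = -332.7 m; ΔE = Δλ × 110900 × cos(-24.5938°) = +0.0020 × 110900 × 0.909281 = 201.7 m.
Distance = √(ΔE² + ΔN²) = √(201.7² + (-332.7)²) = 389.1 m.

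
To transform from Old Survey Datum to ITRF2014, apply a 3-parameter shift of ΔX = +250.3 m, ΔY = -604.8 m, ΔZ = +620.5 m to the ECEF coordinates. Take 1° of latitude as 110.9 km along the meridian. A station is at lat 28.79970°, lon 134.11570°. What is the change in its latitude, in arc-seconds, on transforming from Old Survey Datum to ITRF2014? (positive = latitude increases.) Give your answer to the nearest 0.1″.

Δφ = 27.2″

sin φ = 0.481749, cos φ = 0.876309, sin λ = 0.717936, cos λ = -0.696110.
North component: ΔN = −sin φ cos λ·ΔX − sin φ sin λ·ΔY + cos φ·ΔZ = −(0.481749)(-0.696110)(250.3) − (0.481749)(0.717936)(-604.8) + (0.876309)(620.5) = 836.87 m.
1° of latitude spans 110900 m, so Δφ = 836.87 / 110900 × 3600 = 27.166″.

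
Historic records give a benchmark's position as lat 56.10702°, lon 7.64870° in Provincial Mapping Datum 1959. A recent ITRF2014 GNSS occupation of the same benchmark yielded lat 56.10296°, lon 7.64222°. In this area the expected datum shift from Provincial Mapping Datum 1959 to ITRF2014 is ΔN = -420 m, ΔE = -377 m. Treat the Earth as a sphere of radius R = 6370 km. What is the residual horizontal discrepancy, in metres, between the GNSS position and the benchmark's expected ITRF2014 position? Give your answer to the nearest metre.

40 m

Observed coordinate differences: Δφ = -0.00406°, Δλ = -0.00648°.
Converting to metres (1° lat = 111177 m, cos φ = 0.557643): observed ΔN = -451.4 m, observed ΔE = -401.7 m.
Subtracting the expected shift leaves a residual of -451.4 − (-420) = -31.4 m north and -401.7 − (-377) = -24.7 m east.
Residual distance = √((-31.4)² + (-24.7)²) = 40.0 m.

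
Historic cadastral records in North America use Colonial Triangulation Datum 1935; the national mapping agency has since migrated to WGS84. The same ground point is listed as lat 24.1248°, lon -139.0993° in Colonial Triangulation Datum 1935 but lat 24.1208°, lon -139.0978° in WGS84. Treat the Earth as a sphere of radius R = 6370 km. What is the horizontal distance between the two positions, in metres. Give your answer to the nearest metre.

Δφ = 24.1208° − 24.1248° = -0.0040°; Δλ = -139.0978° − -139.0993° = +0.0015°.
1° along a meridian = πR/180 = 111177 m.
ΔN = Δφ × 111177 = -444.7 m; ΔE = Δλ × 111177 × cos(24.1248°) = +0.0015 × 111177 × 0.912657 = 152.2 m.
Distance = √(ΔE² + ΔN²) = √(152.2² + (-444.7)²) = 470.0 m.

470 m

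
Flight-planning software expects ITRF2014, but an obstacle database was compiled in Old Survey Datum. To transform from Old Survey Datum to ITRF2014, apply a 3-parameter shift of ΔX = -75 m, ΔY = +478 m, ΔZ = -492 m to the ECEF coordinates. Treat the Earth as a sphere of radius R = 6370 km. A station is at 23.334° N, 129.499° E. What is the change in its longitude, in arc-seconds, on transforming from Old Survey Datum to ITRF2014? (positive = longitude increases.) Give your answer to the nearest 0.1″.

sin φ = 0.396090, cos φ = 0.918211, sin λ = 0.771636, cos λ = -0.636065.
East component: ΔE = −sin λ·ΔX + cos λ·ΔY = −(0.771636)(-75) + (-0.636065)(478) = -246.17 m.
1° of latitude spans πR/180 = 111177 m; at latitude φ, 1° of longitude spans that × cos φ = 102084.4 m, so Δλ = -246.17 / 102084.4 × 3600 = -8.681″.

Δλ = -8.7″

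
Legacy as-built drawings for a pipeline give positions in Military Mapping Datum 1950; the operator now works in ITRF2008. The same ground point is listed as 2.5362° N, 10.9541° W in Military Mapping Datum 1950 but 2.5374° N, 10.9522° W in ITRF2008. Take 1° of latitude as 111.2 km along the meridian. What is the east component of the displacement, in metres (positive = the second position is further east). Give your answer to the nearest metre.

ΔE = 211 m

Δφ = 2.5374° − 2.5362° = +0.0012°; Δλ = -10.9522° − -10.9541° = +0.0019°.
ΔN = Δφ × 111200 = 133.4 m; ΔE = Δλ × 111200 × cos(2.5362°) = +0.0019 × 111200 × 0.999020 = 211.1 m.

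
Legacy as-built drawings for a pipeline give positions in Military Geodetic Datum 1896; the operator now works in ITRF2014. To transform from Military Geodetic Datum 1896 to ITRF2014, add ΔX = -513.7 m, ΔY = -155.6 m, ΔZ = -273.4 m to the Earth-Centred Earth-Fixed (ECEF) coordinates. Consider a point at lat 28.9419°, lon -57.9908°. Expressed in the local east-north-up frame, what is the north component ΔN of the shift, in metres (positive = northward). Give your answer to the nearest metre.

ΔN = -171 m

At φ = 28.9419°, λ = -57.9908°: sin φ = 0.483922, cos φ = 0.875111, sin λ = -0.847963, cos λ = 0.530055.
ΔN = −sin φ cos λ·ΔX − sin φ sin λ·ΔY + cos φ·ΔZ = −(0.483922)(0.530055)(-513.7) − (0.483922)(-0.847963)(-155.6) + (0.875111)(-273.4) = -171.34 m.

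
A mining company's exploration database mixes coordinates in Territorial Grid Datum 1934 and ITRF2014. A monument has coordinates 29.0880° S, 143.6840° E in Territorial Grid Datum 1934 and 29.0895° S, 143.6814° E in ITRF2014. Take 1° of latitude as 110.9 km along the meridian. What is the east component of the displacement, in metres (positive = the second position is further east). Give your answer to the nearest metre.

ΔE = -252 m

Δφ = -29.0895° − -29.0880° = -0.0015°; Δλ = 143.6814° − 143.6840° = -0.0026°.
ΔN = Δφ × 110900 = -166.4 m; ΔE = Δλ × 110900 × cos(-29.0880°) = -0.0026 × 110900 × 0.873874 = -252.0 m.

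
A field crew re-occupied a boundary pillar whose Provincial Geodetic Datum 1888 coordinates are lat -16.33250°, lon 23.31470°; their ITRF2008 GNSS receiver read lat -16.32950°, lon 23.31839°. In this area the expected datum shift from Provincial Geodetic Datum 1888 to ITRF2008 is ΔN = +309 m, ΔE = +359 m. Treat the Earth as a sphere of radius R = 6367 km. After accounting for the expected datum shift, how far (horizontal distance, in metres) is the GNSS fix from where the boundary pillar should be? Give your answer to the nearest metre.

42 m

Observed coordinate differences: Δφ = +0.00300°, Δλ = +0.00369°.
Converting to metres (1° lat = 111125 m, cos φ = 0.959646): observed ΔN = 333.4 m, observed ΔE = 393.5 m.
Subtracting the expected shift leaves a residual of 333.4 − (309) = 24.4 m north and 393.5 − (359) = 34.5 m east.
Residual distance = √(24.4² + 34.5²) = 42.2 m.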